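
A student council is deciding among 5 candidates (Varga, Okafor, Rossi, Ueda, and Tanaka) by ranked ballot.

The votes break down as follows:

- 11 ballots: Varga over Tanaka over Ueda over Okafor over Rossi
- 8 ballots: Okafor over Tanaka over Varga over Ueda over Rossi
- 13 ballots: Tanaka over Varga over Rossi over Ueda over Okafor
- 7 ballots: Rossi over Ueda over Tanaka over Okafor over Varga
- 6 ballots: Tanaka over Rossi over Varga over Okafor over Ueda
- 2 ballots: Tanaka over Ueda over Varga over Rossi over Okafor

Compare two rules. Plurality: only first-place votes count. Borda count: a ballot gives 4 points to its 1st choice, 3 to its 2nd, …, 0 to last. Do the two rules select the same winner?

Yes

Plurality first-place counts: Varga 11, Okafor 8, Rossi 7, Ueda 0, Tanaka 21 → Tanaka.
Borda totals: Varga 115, Okafor 56, Rossi 74, Ueda 70, Tanaka 155 → Tanaka.
The two rules agree on Tanaka.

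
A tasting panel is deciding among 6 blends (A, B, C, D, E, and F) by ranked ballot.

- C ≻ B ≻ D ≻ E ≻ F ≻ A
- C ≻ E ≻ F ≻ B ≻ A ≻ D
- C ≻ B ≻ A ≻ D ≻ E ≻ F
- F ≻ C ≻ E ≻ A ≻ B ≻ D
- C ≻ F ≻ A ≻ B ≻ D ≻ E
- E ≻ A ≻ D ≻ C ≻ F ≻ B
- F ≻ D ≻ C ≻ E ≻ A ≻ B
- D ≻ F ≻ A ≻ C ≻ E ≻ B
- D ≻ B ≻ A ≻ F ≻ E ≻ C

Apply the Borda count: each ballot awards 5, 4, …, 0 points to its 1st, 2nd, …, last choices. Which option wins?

C

Borda scores:
  A: 0 + 1 + 3 + 2 + 3 + 4 + 1 + 3 + 3 = 20
  B: 4 + 2 + 4 + 1 + 2 + 0 + 0 + 0 + 4 = 17
  C: 5 + 5 + 5 + 4 + 5 + 2 + 3 + 2 + 0 = 31
  D: 3 + 0 + 2 + 0 + 1 + 3 + 4 + 5 + 5 = 23
  E: 2 + 4 + 1 + 3 + 0 + 5 + 2 + 1 + 1 = 19
  F: 1 + 3 + 0 + 5 + 4 + 1 + 5 + 4 + 2 = 25
C has the highest total.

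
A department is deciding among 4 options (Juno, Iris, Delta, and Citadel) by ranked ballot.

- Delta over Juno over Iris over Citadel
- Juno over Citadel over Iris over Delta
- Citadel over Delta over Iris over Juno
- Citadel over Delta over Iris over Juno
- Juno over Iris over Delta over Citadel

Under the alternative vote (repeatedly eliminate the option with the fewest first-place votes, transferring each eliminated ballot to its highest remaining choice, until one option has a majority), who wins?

Round 1: Juno 2, Citadel 2, Delta 1, Iris 0. Iris has the fewest and is eliminated.
Round 2: Juno 2, Citadel 2, Delta 1. Delta has the fewest and is eliminated.
Round 3: Juno 3, Citadel 2. Juno has a majority.

Juno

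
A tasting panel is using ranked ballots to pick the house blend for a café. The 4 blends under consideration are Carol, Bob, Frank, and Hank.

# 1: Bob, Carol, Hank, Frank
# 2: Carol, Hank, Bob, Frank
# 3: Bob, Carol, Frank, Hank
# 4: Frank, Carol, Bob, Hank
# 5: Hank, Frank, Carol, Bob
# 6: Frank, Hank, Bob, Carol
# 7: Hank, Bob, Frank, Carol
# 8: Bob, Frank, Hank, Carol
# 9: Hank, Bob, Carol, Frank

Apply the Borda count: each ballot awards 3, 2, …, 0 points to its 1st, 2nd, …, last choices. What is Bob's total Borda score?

Borda scores:
  Carol: 2 + 3 + 2 + 2 + 1 + 0 + 0 + 0 + 1 = 11
  Bob: 3 + 1 + 3 + 1 + 0 + 1 + 2 + 3 + 2 = 16
  Frank: 0 + 0 + 1 + 3 + 2 + 3 + 1 + 2 + 0 = 12
  Hank: 1 + 2 + 0 + 0 + 3 + 2 + 3 + 1 + 3 = 15

16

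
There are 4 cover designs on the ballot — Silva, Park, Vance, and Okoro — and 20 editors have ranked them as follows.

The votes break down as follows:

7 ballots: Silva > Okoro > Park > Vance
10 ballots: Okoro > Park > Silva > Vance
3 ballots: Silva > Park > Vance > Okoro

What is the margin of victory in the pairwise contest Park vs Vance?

20

Ballots ranking Park above Vance: 7+10+3 = 20.
Ballots ranking Vance above Park: 0.
Park wins 20–0, a margin of 20.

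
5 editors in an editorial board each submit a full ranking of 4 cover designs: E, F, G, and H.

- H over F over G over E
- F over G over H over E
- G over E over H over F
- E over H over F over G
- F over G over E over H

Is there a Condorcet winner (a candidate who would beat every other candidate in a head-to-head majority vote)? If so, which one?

Head-to-head results (5 voters total):
E vs F: F wins 3–2.
E vs G: G wins 4–1.
E vs H: E wins 3–2.
F vs G: F wins 4–1.
F vs H: H wins 3–2.
G vs H: G wins 3–2.
No candidate beats all others: E beats H beats F beats E, a majority cycle.

There is no Condorcet winner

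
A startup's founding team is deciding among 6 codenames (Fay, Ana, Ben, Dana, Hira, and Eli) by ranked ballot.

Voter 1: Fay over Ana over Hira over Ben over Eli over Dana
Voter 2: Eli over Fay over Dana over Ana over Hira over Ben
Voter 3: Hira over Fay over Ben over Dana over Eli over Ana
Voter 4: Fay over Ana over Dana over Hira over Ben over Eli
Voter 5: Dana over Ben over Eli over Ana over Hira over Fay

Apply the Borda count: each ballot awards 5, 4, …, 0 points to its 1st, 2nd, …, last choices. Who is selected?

Fay

Borda scores:
  Fay: 5 + 4 + 4 + 5 + 0 = 18
  Ana: 4 + 2 + 0 + 4 + 2 = 12
  Ben: 2 + 0 + 3 + 1 + 4 = 10
  Dana: 0 + 3 + 2 + 3 + 5 = 13
  Hira: 3 + 1 + 5 + 2 + 1 = 12
  Eli: 1 + 5 + 1 + 0 + 3 = 10
Fay has the highest total.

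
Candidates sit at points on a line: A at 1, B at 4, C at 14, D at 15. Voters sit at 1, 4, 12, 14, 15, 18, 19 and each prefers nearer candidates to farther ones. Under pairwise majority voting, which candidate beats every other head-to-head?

With single-peaked preferences on a line, the Condorcet winner is the candidate closest to the median voter.
The median voter (position 14) is closest to C at 14.
Check: C vs B — voters closer to C: 5 of 7.

C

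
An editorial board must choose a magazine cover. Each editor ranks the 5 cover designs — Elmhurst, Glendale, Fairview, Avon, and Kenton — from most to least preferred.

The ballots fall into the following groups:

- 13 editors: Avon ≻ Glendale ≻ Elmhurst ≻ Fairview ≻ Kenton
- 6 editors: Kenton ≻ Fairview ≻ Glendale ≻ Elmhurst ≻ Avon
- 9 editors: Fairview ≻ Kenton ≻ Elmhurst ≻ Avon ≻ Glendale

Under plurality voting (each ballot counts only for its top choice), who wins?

Avon

First-place vote totals:
  Elmhurst: 0
  Glendale: 0
  Fairview: 9
  Avon: 13
  Kenton: 6
Avon has the most first-place votes.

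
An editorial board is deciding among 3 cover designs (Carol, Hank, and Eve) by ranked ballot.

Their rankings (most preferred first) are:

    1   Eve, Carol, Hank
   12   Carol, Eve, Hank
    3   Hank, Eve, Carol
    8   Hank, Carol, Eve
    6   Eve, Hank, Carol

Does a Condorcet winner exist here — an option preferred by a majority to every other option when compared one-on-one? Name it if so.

Head-to-head results (30 voters total):
Carol vs Hank: Hank wins 17–13.
Carol vs Eve: Carol wins 20–10.
Hank vs Eve: Eve wins 19–11.
No candidate beats all others: Carol beats Eve beats Hank beats Carol, a majority cycle.

No Condorcet winner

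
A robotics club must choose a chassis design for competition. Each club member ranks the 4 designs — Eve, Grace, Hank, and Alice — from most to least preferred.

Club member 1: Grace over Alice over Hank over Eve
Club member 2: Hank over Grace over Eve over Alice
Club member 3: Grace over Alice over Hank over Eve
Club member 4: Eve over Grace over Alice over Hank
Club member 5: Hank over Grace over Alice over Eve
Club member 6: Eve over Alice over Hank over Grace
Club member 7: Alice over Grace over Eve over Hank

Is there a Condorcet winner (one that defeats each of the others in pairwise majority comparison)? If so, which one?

Grace

Head-to-head results (7 voters total):
Eve vs Grace: Grace wins 5–2.
Eve vs Hank: Hank wins 4–3.
Eve vs Alice: Alice wins 4–3.
Grace vs Hank: Grace wins 4–3.
Grace vs Alice: Grace wins 5–2.
Hank vs Alice: Alice wins 5–2.
Grace beats each rival — Eve (5–2), Hank (4–3), Alice (5–2) — so Grace is the Condorcet winner.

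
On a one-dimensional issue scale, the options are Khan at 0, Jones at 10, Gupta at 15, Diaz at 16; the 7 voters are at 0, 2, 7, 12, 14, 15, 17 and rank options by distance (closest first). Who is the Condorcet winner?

Jones

With single-peaked preferences on a line, the Condorcet winner is the candidate closest to the median voter.
The median voter (position 12) is closest to Jones at 10.
Check: Jones vs Khan — voters closer to Jones: 5 of 7.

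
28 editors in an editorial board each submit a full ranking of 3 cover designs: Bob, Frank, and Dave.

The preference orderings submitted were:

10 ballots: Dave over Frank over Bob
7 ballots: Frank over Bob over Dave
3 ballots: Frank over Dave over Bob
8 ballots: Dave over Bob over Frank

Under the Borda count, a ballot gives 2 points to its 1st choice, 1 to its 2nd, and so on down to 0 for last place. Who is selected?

Borda scores:
  Bob: 10·0 + 7·1 + 3·0 + 8·1 = 15
  Frank: 10·1 + 7·2 + 3·2 + 8·0 = 30
  Dave: 10·2 + 7·0 + 3·1 + 8·2 = 39
Dave has the highest total.

Dave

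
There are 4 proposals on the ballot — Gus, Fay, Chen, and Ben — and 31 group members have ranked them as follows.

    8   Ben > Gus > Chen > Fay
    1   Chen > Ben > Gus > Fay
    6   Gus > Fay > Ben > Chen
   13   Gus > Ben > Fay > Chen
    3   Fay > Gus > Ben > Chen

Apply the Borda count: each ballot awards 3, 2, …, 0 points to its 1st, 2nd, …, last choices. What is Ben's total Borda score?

Borda scores:
  Gus: 8·2 + 1 + 6·3 + 13·3 + 3·2 = 80
  Fay: 8·0 + 0 + 6·2 + 13·1 + 3·3 = 34
  Chen: 8·1 + 3 + 6·0 + 13·0 + 3·0 = 11
  Ben: 8·3 + 2 + 6·1 + 13·2 + 3·1 = 61

61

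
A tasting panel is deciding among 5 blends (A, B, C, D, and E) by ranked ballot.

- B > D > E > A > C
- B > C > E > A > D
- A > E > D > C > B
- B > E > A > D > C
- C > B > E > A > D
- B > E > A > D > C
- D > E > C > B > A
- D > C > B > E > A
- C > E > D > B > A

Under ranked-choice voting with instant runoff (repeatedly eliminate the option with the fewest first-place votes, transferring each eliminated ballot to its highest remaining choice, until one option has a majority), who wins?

B

Round 1: B 4, C 2, D 2, A 1, E 0. E has the fewest and is eliminated.
Round 2: B 4, C 2, D 2, A 1. A has the fewest and is eliminated.
Round 3: B 4, D 3, C 2. C has the fewest and is eliminated.
Round 4: B 5, D 4. B has a majority.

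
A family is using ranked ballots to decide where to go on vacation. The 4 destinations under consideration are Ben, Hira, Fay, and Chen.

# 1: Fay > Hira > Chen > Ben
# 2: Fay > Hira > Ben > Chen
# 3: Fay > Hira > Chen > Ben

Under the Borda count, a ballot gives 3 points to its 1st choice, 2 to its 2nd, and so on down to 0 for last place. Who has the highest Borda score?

Fay

Borda scores:
  Ben: 0 + 1 + 0 = 1
  Hira: 2 + 2 + 2 = 6
  Fay: 3 + 3 + 3 = 9
  Chen: 1 + 0 + 1 = 2
Fay has the highest total.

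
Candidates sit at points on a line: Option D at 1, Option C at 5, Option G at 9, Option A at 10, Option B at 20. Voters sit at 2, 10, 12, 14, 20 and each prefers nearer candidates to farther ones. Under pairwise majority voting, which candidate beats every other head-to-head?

With single-peaked preferences on a line, the Condorcet winner is the candidate closest to the median voter.
The median voter (position 12) is closest to Option A at 10.
Check: Option A vs Option B — voters closer to Option A: 4 of 5.

Option A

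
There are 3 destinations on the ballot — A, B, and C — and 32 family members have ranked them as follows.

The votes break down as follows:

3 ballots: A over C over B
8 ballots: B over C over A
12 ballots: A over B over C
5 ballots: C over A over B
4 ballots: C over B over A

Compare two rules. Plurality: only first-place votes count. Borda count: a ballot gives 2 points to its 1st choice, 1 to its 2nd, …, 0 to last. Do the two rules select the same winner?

Yes

Plurality first-place counts: A 15, B 8, C 9 → A.
Borda totals: A 35, B 32, C 29 → A.
The two rules agree on A.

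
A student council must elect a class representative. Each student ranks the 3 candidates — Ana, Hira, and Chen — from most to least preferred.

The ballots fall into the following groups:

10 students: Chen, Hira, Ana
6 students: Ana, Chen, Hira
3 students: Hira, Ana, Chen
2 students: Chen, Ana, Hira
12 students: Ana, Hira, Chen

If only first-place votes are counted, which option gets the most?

First-place vote totals:
  Ana: 18
  Hira: 3
  Chen: 12
Ana has the most first-place votes.

Ana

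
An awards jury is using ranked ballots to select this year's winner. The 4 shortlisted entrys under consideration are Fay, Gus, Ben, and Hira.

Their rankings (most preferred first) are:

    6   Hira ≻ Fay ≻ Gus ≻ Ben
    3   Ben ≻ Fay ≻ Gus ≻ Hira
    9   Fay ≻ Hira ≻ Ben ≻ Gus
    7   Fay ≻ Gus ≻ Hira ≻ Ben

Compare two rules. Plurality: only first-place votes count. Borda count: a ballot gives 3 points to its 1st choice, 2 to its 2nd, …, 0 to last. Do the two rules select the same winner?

Yes

Plurality first-place counts: Fay 16, Gus 0, Ben 3, Hira 6 → Fay.
Borda totals: Fay 66, Gus 23, Ben 18, Hira 43 → Fay.
The two rules agree on Fay.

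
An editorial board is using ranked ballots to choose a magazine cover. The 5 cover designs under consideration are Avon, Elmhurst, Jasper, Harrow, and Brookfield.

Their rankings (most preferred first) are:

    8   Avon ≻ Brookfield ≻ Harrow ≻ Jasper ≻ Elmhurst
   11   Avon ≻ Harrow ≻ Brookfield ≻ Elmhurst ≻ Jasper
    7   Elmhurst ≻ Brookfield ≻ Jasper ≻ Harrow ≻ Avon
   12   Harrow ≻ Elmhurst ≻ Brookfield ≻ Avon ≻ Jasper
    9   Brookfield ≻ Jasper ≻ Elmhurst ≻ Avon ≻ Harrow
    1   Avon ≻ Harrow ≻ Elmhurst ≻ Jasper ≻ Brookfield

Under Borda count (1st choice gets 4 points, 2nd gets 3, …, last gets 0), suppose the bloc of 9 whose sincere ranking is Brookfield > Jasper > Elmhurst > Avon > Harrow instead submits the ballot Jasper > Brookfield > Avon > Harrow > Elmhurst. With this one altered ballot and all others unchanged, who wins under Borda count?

Borda totals with the altered ballot: Avon 110, Elmhurst 77, Jasper 59, Harrow 116, Brookfield 118.
The winner is unchanged: still Brookfield.

Brookfield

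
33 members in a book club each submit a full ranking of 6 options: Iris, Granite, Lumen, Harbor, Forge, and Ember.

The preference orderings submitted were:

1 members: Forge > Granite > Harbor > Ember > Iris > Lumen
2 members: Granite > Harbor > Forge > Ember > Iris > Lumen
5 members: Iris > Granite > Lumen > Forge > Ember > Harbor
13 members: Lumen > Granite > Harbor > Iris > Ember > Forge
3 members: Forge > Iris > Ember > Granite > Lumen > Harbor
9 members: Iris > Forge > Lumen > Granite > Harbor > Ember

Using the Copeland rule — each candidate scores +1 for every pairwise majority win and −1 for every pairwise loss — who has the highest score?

Pairwise results:
  Iris vs Granite: Iris wins 17–16.
  Iris vs Lumen: Iris wins 20–13.
  Iris vs Harbor: Iris wins 17–16.
  Iris vs Forge: Iris wins 27–6.
  Iris vs Ember: Iris wins 30–3.
  Granite vs Lumen: Lumen wins 22–11.
  Granite vs Harbor: Granite wins 33–0.
  Granite vs Forge: Granite wins 20–13.
  Granite vs Ember: Granite wins 30–3.
  Lumen vs Harbor: Lumen wins 30–3.
  Lumen vs Forge: Lumen wins 18–15.
  Lumen vs Ember: Lumen wins 27–6.
  Harbor vs Forge: Forge wins 18–15.
  Harbor vs Ember: Harbor wins 25–8.
  Forge vs Ember: Forge wins 20–13.
Copeland scores (wins − losses):
  Iris: 5 − 0 = 5
  Granite: 3 − 2 = 1
  Lumen: 4 − 1 = 3
  Harbor: 1 − 4 = -3
  Forge: 2 − 3 = -1
  Ember: 0 − 5 = -5
Iris has the best Copeland score.

Iris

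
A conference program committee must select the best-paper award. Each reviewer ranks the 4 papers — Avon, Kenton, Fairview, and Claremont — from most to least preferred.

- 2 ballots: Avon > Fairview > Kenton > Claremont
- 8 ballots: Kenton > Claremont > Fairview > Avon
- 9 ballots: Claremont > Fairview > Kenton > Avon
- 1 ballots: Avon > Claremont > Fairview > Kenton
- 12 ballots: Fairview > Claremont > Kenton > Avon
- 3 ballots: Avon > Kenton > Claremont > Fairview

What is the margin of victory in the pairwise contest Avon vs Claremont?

Ballots ranking Avon above Claremont: 2+1+3 = 6.
Ballots ranking Claremont above Avon: 8+9+12 = 29.
Claremont wins 29–6, a margin of 23.

23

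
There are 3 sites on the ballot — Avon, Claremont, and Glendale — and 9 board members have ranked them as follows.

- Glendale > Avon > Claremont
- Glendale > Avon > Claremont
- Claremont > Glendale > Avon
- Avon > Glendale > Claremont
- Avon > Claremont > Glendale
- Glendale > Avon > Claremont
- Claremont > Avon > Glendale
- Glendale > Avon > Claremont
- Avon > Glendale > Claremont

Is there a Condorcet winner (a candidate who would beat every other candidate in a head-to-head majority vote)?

Head-to-head results (9 voters total):
Avon vs Claremont: Avon wins 7–2.
Avon vs Glendale: Glendale wins 5–4.
Claremont vs Glendale: Glendale wins 6–3.
Glendale beats each rival — Avon (5–4), Claremont (6–3) — so Glendale is the Condorcet winner.

Yes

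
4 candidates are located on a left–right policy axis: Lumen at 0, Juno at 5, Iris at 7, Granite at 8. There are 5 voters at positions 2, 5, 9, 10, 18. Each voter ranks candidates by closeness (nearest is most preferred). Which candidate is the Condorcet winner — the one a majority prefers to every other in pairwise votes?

With single-peaked preferences on a line, the Condorcet winner is the candidate closest to the median voter.
The median voter (position 9) is closest to Granite at 8.
Check: Granite vs Iris — voters closer to Granite: 3 of 5.

Granite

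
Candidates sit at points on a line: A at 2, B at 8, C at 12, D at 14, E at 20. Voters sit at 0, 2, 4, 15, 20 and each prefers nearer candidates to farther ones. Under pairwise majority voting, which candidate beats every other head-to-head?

With single-peaked preferences on a line, the Condorcet winner is the candidate closest to the median voter.
The median voter (position 4) is closest to A at 2.
Check: A vs D — voters closer to A: 3 of 5.

A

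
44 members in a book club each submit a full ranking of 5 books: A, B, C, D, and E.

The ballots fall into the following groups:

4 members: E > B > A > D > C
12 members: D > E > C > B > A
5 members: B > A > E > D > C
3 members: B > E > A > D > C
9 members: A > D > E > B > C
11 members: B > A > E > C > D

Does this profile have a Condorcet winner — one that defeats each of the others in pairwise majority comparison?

Head-to-head results (44 voters total):
A vs B: B wins 35–9.
A vs C: A wins 32–12.
A vs D: A wins 32–12.
A vs E: A wins 25–19.
B vs C: B wins 32–12.
B vs D: B wins 23–21.
B vs E: E wins 25–19.
C vs D: D wins 33–11.
C vs E: E wins 44–0.
D vs E: E wins 23–21.
No candidate beats all others: A beats E beats B beats A, a majority cycle.

No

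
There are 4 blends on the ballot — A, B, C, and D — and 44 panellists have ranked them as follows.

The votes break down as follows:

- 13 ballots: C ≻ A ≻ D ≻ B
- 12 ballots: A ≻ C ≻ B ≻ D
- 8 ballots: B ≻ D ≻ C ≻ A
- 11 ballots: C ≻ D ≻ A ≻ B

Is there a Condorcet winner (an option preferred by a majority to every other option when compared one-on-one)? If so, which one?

C

Head-to-head results (44 voters total):
A vs B: A wins 36–8.
A vs C: C wins 32–12.
A vs D: A wins 25–19.
B vs C: C wins 36–8.
B vs D: D wins 24–20.
C vs D: C wins 36–8.
C beats each rival — A (32–12), B (36–8), D (36–8) — so C is the Condorcet winner.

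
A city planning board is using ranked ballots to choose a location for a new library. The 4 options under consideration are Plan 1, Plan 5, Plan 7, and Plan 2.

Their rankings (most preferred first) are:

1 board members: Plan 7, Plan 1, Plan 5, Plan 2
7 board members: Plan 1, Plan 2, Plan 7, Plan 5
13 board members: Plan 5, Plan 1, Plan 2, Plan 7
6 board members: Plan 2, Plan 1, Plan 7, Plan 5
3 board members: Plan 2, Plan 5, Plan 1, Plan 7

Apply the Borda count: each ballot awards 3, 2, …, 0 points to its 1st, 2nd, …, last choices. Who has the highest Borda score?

Borda scores:
  Plan 1: 2 + 7·3 + 13·2 + 6·2 + 3·1 = 64
  Plan 5: 1 + 7·0 + 13·3 + 6·0 + 3·2 = 46
  Plan 7: 3 + 7·1 + 13·0 + 6·1 + 3·0 = 16
  Plan 2: 0 + 7·2 + 13·1 + 6·3 + 3·3 = 54
Plan 1 has the highest total.

Plan 1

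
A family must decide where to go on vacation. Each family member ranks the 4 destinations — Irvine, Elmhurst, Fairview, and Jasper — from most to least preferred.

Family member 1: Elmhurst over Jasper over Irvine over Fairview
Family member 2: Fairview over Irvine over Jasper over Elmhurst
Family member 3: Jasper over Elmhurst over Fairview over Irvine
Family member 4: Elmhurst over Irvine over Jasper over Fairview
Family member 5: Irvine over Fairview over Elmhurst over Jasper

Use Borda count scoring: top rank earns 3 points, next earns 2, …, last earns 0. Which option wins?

Borda scores:
  Irvine: 1 + 2 + 0 + 2 + 3 = 8
  Elmhurst: 3 + 0 + 2 + 3 + 1 = 9
  Fairview: 0 + 3 + 1 + 0 + 2 = 6
  Jasper: 2 + 1 + 3 + 1 + 0 = 7
Elmhurst has the highest total.

Elmhurst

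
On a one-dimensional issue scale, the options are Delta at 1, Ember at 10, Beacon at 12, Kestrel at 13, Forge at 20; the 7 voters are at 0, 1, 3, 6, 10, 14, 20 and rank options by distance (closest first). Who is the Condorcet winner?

With single-peaked preferences on a line, the Condorcet winner is the candidate closest to the median voter.
The median voter (position 6) is closest to Ember at 10.
Check: Ember vs Beacon — voters closer to Ember: 5 of 7.

Ember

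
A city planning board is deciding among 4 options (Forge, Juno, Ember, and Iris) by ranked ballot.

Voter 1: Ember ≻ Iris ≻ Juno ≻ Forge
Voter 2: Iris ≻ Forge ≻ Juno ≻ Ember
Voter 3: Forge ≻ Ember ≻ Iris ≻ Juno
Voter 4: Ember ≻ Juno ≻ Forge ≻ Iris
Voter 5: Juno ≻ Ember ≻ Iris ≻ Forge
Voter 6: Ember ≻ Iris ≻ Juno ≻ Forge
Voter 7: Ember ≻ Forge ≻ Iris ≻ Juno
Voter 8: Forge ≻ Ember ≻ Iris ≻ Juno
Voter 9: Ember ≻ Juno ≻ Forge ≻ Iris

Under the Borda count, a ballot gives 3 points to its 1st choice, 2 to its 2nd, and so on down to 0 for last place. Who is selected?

Borda scores:
  Forge: 0 + 2 + 3 + 1 + 0 + 0 + 2 + 3 + 1 = 12
  Juno: 1 + 1 + 0 + 2 + 3 + 1 + 0 + 0 + 2 = 10
  Ember: 3 + 0 + 2 + 3 + 2 + 3 + 3 + 2 + 3 = 21
  Iris: 2 + 3 + 1 + 0 + 1 + 2 + 1 + 1 + 0 = 11
Ember has the highest total.

Ember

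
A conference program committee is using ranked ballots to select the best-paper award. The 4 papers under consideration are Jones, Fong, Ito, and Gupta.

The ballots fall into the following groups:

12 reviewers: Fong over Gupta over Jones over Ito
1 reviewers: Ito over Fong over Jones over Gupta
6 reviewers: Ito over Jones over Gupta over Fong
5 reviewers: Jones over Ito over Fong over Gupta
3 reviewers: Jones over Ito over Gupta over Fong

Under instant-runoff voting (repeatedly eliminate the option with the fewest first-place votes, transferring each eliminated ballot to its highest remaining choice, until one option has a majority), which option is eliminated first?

Gupta

Round 1: Fong 12, Jones 8, Ito 7, Gupta 0. Gupta has the fewest and is eliminated.
Round 2: Fong 12, Jones 8, Ito 7. Ito has the fewest and is eliminated.
Round 3: Jones 14, Fong 13. Jones has a majority.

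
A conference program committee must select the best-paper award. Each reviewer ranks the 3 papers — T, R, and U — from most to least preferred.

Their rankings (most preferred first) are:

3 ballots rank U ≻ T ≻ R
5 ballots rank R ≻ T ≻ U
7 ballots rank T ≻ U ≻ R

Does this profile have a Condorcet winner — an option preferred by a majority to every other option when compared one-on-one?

Yes

Head-to-head results (15 voters total):
T vs R: T wins 10–5.
T vs U: T wins 12–3.
R vs U: U wins 10–5.
T beats each rival — R (10–5), U (12–3) — so T is the Condorcet winner.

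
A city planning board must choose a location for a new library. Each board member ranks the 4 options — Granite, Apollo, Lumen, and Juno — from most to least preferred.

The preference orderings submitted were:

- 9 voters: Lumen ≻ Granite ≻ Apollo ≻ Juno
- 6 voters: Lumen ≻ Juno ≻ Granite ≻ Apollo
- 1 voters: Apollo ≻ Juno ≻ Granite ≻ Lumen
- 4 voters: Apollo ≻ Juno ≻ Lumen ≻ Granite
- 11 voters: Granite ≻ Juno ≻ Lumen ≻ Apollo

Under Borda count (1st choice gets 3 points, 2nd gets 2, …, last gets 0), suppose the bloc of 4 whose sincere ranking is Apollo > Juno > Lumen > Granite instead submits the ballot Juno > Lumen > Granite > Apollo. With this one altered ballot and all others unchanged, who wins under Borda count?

Lumen

Borda totals with the altered ballot: Granite 62, Apollo 12, Lumen 64, Juno 48.
The winner is unchanged: still Lumen.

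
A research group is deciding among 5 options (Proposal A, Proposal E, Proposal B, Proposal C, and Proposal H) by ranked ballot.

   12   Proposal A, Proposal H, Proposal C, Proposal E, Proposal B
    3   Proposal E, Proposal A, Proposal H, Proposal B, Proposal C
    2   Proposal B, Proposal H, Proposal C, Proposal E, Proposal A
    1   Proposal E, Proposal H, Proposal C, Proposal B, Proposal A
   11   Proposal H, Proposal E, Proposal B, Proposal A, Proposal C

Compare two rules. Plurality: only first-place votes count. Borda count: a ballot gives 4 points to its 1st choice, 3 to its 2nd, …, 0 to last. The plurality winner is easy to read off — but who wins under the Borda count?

Plurality first-place counts: Proposal A 12, Proposal E 4, Proposal B 2, Proposal C 0, Proposal H 11 → Proposal A.
Borda totals: Proposal A 68, Proposal E 63, Proposal B 34, Proposal C 30, Proposal H 95 → Proposal H.

Proposal H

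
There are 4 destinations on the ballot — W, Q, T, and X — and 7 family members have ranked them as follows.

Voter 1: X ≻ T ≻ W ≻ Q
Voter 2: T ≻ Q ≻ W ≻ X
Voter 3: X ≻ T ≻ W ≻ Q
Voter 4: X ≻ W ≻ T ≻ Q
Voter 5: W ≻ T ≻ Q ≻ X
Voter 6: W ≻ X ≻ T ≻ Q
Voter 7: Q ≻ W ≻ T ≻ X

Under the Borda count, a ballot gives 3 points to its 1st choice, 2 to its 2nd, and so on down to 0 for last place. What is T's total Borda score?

Borda scores:
  W: 1 + 1 + 1 + 2 + 3 + 3 + 2 = 13
  Q: 0 + 2 + 0 + 0 + 1 + 0 + 3 = 6
  T: 2 + 3 + 2 + 1 + 2 + 1 + 1 = 12
  X: 3 + 0 + 3 + 3 + 0 + 2 + 0 = 11

12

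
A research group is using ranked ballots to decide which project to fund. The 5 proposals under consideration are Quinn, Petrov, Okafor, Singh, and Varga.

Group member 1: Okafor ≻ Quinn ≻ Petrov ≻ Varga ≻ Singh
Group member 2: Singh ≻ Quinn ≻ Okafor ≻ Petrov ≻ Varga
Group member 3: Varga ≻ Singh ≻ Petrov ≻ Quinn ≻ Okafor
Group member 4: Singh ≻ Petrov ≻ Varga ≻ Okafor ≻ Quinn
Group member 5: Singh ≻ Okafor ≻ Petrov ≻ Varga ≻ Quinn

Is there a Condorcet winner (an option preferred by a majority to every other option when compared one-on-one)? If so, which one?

Singh

Head-to-head results (5 voters total):
Quinn vs Petrov: Petrov wins 3–2.
Quinn vs Okafor: Okafor wins 3–2.
Quinn vs Singh: Singh wins 4–1.
Quinn vs Varga: Varga wins 3–2.
Petrov vs Okafor: Okafor wins 3–2.
Petrov vs Singh: Singh wins 4–1.
Petrov vs Varga: Petrov wins 4–1.
Okafor vs Singh: Singh wins 4–1.
Okafor vs Varga: Okafor wins 3–2.
Singh vs Varga: Singh wins 3–2.
Singh beats each rival — Quinn (4–1), Petrov (4–1), Okafor (4–1), Varga (3–2) — so Singh is the Condorcet winner.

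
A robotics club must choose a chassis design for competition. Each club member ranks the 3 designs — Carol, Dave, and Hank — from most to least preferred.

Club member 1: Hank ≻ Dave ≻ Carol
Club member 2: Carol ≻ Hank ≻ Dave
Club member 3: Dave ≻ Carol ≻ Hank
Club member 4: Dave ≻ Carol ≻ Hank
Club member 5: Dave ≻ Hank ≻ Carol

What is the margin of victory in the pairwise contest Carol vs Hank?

1

Ballots ranking Carol above Hank: 3.
Ballots ranking Hank above Carol: 2.
Carol wins 3–2, a margin of 1.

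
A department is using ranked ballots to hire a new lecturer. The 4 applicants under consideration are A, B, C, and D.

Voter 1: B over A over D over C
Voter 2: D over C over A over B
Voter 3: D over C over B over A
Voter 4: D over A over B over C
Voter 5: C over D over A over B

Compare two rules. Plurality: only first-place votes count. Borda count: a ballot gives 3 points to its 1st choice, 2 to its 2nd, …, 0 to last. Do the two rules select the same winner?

Plurality first-place counts: A 0, B 1, C 1, D 3 → D.
Borda totals: A 6, B 5, C 7, D 12 → D.
The two rules agree on D.

Yes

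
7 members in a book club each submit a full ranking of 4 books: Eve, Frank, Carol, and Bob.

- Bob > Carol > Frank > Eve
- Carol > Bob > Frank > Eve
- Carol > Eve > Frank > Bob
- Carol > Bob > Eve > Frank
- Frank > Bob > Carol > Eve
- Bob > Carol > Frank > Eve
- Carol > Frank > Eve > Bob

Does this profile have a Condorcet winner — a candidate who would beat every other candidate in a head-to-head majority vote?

Yes

Head-to-head results (7 voters total):
Eve vs Frank: Frank wins 5–2.
Eve vs Carol: Carol wins 7–0.
Eve vs Bob: Bob wins 5–2.
Frank vs Carol: Carol wins 6–1.
Frank vs Bob: Bob wins 4–3.
Carol vs Bob: Carol wins 4–3.
Carol beats each rival — Eve (7–0), Frank (6–1), Bob (4–3) — so Carol is the Condorcet winner.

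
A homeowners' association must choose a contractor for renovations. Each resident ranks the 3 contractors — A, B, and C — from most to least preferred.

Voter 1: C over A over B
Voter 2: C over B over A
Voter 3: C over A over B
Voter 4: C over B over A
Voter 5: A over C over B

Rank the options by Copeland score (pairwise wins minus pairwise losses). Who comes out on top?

Pairwise results:
  A vs B: A wins 3–2.
  A vs C: C wins 4–1.
  B vs C: C wins 5–0.
Copeland scores (wins − losses):
  A: 1 − 1 = 0
  B: 0 − 2 = -2
  C: 2 − 0 = 2
C has the best Copeland score.

C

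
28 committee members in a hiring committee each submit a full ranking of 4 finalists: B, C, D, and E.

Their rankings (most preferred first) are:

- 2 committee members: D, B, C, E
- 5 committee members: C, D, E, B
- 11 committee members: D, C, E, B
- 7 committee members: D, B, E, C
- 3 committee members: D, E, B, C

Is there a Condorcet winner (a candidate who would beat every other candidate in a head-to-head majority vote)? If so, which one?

Head-to-head results (28 voters total):
B vs C: C wins 16–12.
B vs D: D wins 28–0.
B vs E: E wins 19–9.
C vs D: D wins 23–5.
C vs E: C wins 18–10.
D vs E: D wins 28–0.
D beats each rival — B (28–0), C (23–5), E (28–0) — so D is the Condorcet winner.

D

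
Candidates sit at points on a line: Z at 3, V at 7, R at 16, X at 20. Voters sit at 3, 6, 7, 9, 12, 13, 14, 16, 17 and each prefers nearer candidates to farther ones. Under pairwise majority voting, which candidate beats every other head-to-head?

R

With single-peaked preferences on a line, the Condorcet winner is the candidate closest to the median voter.
The median voter (position 12) is closest to R at 16.
Check: R vs Z — voters closer to R: 5 of 9.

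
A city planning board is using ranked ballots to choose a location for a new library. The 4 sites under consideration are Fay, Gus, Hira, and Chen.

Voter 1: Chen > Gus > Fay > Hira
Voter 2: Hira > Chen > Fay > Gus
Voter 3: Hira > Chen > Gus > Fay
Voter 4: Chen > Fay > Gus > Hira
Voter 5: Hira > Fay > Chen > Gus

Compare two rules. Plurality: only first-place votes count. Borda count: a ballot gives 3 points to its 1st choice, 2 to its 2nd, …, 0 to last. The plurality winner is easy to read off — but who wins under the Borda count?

Plurality first-place counts: Fay 0, Gus 0, Hira 3, Chen 2 → Hira.
Borda totals: Fay 6, Gus 4, Hira 9, Chen 11 → Chen.

Chen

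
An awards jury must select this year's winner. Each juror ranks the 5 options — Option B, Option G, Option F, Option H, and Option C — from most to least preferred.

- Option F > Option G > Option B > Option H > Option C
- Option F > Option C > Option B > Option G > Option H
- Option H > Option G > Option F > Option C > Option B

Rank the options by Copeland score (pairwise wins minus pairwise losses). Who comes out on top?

Option F

Pairwise results:
  Option B vs Option G: Option G wins 2–1.
  Option B vs Option F: Option F wins 3–0.
  Option B vs Option H: Option B wins 2–1.
  Option B vs Option C: Option C wins 2–1.
  Option G vs Option F: Option F wins 2–1.
  Option G vs Option H: Option G wins 2–1.
  Option G vs Option C: Option G wins 2–1.
  Option F vs Option H: Option F wins 2–1.
  Option F vs Option C: Option F wins 3–0.
  Option H vs Option C: Option H wins 2–1.
Copeland scores (wins − losses):
  Option B: 1 − 3 = -2
  Option G: 3 − 1 = 2
  Option F: 4 − 0 = 4
  Option H: 1 − 3 = -2
  Option C: 1 − 3 = -2
Option F has the best Copeland score.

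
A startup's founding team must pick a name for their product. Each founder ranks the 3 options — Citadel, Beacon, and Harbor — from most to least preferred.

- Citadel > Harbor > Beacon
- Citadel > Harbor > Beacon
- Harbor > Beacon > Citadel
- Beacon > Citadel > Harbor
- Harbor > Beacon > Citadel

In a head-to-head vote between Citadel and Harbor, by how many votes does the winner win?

1

Ballots ranking Citadel above Harbor: 3.
Ballots ranking Harbor above Citadel: 2.
Citadel wins 3–2, a margin of 1.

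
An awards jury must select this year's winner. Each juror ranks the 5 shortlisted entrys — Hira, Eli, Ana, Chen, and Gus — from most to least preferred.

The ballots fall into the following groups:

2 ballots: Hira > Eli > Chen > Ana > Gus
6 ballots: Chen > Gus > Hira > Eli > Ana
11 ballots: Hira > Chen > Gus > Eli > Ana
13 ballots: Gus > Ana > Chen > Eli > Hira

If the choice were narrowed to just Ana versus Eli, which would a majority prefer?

Ballots ranking Ana above Eli: 13.
Ballots ranking Eli above Ana: 2+6+11 = 19.
Eli wins the head-to-head, 19–13.

Eli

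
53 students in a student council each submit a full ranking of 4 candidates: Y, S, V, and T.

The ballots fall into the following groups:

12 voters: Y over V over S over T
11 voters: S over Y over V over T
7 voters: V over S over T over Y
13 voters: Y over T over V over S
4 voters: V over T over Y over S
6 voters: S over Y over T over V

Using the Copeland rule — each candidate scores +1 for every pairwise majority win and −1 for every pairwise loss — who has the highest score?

Pairwise results:
  Y vs S: Y wins 29–24.
  Y vs V: Y wins 42–11.
  Y vs T: Y wins 42–11.
  S vs V: V wins 36–17.
  S vs T: S wins 36–17.
  V vs T: V wins 34–19.
Copeland scores (wins − losses):
  Y: 3 − 0 = 3
  S: 1 − 2 = -1
  V: 2 − 1 = 1
  T: 0 − 3 = -3
Y has the best Copeland score.

Y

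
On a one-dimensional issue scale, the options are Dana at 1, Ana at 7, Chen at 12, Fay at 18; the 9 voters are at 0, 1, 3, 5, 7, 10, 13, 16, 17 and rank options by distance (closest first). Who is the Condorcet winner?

With single-peaked preferences on a line, the Condorcet winner is the candidate closest to the median voter.
The median voter (position 7) is closest to Ana at 7.
Check: Ana vs Fay — voters closer to Ana: 6 of 9.

Ana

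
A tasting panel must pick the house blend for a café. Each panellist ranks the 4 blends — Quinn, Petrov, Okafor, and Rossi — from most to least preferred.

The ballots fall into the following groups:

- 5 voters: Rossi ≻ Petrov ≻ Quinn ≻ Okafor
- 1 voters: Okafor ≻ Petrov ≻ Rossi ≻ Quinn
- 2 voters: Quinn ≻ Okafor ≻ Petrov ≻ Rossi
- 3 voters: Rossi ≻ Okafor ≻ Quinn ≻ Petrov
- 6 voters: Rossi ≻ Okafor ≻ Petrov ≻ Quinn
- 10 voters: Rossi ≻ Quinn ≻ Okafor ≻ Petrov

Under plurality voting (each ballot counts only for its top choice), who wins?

Rossi

First-place vote totals:
  Quinn: 2
  Petrov: 0
  Okafor: 1
  Rossi: 24
Rossi has the most first-place votes.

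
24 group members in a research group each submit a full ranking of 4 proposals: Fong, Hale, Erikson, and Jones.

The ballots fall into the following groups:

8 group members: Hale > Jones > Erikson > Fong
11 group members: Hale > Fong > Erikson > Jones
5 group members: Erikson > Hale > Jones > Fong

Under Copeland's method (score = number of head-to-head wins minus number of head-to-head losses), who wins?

Hale

Pairwise results:
  Fong vs Hale: Hale wins 24–0.
  Fong vs Erikson: Erikson wins 13–11.
  Fong vs Jones: Jones wins 13–11.
  Hale vs Erikson: Hale wins 19–5.
  Hale vs Jones: Hale wins 24–0.
  Erikson vs Jones: Erikson wins 16–8.
Copeland scores (wins − losses):
  Fong: 0 − 3 = -3
  Hale: 3 − 0 = 3
  Erikson: 2 − 1 = 1
  Jones: 1 − 2 = -1
Hale has the best Copeland score.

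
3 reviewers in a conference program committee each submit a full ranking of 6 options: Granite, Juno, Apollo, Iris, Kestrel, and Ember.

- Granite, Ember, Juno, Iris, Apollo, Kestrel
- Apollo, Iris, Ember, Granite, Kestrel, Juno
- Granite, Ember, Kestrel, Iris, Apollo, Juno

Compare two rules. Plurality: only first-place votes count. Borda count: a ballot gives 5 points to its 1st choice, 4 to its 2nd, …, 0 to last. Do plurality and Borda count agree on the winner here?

Yes

Plurality first-place counts: Granite 2, Juno 0, Apollo 1, Iris 0, Kestrel 0, Ember 0 → Granite.
Borda totals: Granite 12, Juno 3, Apollo 7, Iris 8, Kestrel 4, Ember 11 → Granite.
The two rules agree on Granite.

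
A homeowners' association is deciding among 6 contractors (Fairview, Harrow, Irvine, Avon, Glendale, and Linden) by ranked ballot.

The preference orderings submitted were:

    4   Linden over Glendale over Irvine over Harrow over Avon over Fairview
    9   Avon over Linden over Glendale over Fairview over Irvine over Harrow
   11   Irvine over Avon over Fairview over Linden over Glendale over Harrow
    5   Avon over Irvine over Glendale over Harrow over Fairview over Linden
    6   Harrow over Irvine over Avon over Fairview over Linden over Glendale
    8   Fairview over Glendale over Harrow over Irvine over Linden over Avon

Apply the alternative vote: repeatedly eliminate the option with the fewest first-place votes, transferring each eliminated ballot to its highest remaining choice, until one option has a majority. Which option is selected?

Irvine

Round 1: Avon 14, Irvine 11, Fairview 8, Harrow 6, Linden 4, Glendale 0. Glendale has the fewest and is eliminated.
Round 2: Avon 14, Irvine 11, Fairview 8, Harrow 6, Linden 4. Linden has the fewest and is eliminated.
Round 3: Irvine 15, Avon 14, Fairview 8, Harrow 6. Harrow has the fewest and is eliminated.
Round 4: Irvine 21, Avon 14, Fairview 8. Fairview has the fewest and is eliminated.
Round 5: Irvine 29, Avon 14. Irvine has a majority.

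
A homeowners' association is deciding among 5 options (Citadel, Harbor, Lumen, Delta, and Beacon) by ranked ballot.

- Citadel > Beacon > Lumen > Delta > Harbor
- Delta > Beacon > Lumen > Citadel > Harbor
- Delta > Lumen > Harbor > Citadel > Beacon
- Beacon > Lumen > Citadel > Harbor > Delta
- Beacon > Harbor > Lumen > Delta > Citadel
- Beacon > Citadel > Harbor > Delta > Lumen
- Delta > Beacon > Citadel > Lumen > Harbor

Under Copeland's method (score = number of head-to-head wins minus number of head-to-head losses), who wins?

Beacon

Pairwise results:
  Citadel vs Harbor: Citadel wins 5–2.
  Citadel vs Lumen: Lumen wins 4–3.
  Citadel vs Delta: Delta wins 4–3.
  Citadel vs Beacon: Beacon wins 5–2.
  Harbor vs Lumen: Lumen wins 5–2.
  Harbor vs Delta: Delta wins 4–3.
  Harbor vs Beacon: Beacon wins 6–1.
  Lumen vs Delta: Delta wins 4–3.
  Lumen vs Beacon: Beacon wins 6–1.
  Delta vs Beacon: Beacon wins 4–3.
Copeland scores (wins − losses):
  Citadel: 1 − 3 = -2
  Harbor: 0 − 4 = -4
  Lumen: 2 − 2 = 0
  Delta: 3 − 1 = 2
  Beacon: 4 − 0 = 4
Beacon has the best Copeland score.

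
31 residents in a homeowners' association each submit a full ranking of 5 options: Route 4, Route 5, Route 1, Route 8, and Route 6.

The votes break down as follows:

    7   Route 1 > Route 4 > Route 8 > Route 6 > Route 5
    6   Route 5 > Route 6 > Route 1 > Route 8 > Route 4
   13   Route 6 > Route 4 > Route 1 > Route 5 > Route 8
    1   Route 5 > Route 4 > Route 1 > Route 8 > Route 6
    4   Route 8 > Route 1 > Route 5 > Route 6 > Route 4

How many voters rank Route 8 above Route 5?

11

Ballots ranking Route 8 above Route 5: 7+4 = 11.
Ballots ranking Route 5 above Route 8: 6+13+1 = 20.
So 11 of 31 voters prefer Route 8 to Route 5.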